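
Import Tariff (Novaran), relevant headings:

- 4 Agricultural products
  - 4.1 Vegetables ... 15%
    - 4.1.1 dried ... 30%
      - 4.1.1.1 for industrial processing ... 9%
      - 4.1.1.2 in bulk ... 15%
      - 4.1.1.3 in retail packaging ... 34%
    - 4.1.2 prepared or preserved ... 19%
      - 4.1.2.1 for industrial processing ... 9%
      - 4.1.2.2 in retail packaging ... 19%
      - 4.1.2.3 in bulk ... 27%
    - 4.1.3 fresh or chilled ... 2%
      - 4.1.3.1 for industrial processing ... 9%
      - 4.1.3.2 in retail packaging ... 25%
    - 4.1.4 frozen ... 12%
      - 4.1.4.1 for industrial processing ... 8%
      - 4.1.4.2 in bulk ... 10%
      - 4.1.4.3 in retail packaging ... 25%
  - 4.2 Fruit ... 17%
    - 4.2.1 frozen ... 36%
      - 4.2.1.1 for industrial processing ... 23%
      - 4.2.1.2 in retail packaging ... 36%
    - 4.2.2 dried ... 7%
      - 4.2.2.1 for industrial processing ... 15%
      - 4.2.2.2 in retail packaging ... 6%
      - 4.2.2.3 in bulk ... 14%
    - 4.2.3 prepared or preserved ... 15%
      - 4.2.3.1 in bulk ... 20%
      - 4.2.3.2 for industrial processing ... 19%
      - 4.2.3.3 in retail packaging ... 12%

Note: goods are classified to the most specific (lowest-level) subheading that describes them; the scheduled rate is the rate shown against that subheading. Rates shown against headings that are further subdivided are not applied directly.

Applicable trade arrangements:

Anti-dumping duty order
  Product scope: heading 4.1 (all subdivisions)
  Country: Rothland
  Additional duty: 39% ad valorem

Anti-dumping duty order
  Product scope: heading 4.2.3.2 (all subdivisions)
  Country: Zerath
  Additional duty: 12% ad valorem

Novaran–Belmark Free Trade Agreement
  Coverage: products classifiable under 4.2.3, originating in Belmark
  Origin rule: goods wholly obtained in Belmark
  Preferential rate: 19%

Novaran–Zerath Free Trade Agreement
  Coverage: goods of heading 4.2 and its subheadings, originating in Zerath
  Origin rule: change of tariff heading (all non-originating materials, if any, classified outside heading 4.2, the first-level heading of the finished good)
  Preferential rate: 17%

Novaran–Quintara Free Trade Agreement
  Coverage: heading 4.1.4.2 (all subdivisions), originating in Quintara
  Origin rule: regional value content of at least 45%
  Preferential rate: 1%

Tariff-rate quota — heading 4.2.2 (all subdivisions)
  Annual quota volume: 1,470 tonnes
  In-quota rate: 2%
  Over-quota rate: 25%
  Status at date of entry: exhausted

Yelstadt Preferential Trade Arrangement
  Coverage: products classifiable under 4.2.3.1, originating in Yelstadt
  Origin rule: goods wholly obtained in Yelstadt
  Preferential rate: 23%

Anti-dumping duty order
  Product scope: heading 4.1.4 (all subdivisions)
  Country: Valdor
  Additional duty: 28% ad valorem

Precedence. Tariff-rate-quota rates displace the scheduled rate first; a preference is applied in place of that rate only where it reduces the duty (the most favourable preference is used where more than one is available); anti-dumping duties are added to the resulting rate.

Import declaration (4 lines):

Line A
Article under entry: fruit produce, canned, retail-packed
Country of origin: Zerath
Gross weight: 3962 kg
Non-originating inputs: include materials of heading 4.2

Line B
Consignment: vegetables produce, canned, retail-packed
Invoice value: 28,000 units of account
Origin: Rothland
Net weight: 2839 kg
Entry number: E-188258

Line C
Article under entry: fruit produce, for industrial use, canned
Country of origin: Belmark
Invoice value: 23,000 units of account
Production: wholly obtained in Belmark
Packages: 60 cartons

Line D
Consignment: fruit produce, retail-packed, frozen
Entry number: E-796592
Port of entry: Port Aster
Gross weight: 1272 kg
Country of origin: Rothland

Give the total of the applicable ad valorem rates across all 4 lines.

Line A: fruit → 4.2; canned → 4.2.3; retail-packed → 4.2.3.3. Scheduled 12%. Zerath agreement on 4.2: CTH not met. → 12%.
Line B: vegetables → 4.1; canned → 4.1.2; retail-packed → 4.1.2.2. Scheduled 19%. anti-dumping (Rothland, 4.1): +39%; total 19% + 39% = 58%. → 58%.
Line C: fruit → 4.2; canned → 4.2.3; for industrial use → 4.2.3.2. Scheduled 19%. Belmark agreement on 4.2.3: wholly obtained → 19% available; preference 19% not lower than 19% → no reduction. → 19%.
Line D: fruit → 4.2; frozen → 4.2.1; retail-packed → 4.2.1.2. Scheduled 36%. No special measure applies. → 36%.
Sum: 12% + 58% + 19% + 36% = 125%.

125%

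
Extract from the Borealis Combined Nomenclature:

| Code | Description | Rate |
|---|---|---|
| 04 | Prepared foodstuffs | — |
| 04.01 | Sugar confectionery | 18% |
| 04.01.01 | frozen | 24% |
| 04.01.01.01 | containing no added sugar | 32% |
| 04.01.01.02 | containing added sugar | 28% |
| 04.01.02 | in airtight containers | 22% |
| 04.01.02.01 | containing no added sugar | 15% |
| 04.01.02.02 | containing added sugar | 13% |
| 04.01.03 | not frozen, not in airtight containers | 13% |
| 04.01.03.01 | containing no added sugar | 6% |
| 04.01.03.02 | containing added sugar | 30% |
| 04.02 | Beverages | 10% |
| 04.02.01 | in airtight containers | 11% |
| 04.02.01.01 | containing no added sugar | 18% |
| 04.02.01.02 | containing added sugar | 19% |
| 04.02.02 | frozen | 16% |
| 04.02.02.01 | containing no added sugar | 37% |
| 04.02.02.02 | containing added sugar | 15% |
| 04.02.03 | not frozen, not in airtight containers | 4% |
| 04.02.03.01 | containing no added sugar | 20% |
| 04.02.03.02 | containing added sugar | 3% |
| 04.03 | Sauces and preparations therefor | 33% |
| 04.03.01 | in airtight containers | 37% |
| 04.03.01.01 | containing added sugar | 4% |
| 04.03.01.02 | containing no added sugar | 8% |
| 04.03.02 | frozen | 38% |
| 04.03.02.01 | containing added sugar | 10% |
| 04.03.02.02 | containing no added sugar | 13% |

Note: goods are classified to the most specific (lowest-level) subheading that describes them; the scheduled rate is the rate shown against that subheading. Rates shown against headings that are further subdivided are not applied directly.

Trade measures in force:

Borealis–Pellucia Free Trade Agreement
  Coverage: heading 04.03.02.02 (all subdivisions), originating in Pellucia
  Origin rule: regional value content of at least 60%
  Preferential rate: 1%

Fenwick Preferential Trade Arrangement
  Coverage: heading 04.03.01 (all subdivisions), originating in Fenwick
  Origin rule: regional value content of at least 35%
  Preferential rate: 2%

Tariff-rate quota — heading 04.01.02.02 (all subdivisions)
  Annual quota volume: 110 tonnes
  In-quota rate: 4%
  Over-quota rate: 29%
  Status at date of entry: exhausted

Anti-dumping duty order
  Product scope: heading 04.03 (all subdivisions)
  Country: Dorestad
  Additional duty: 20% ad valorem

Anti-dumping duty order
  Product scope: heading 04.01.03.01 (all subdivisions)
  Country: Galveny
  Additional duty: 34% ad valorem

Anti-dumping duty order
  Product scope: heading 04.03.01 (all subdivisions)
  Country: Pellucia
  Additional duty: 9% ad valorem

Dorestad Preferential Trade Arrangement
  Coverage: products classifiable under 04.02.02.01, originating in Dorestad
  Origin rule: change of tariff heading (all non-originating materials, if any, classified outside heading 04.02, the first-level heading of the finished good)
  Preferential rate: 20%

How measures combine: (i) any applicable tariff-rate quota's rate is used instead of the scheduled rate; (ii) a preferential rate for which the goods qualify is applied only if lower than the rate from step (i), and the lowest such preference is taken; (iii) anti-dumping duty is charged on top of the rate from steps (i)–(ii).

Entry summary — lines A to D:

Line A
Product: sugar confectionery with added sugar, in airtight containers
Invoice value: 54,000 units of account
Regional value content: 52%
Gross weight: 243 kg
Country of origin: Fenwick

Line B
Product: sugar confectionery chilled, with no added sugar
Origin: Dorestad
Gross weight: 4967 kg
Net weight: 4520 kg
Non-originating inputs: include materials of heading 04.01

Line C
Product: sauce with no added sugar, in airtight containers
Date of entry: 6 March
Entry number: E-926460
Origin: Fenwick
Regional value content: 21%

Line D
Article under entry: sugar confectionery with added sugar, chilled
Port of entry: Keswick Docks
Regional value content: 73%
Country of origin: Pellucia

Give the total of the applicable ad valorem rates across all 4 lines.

73%

Line A: sugar confectionery → 04.01; in airtight containers → 04.01.02; with added sugar → 04.01.02.02. Scheduled 13%. quota on 04.01.02.02 exhausted → over-quota 29%; Fenwick agreement on 04.03.01: 04.01.02.02 not covered. → 29%.
Line B: sugar confectionery → 04.01; chilled → 04.01.03; with no added sugar → 04.01.03.01. Scheduled 6%. Dorestad agreement on 04.02.02.01: 04.01.03.01 not covered. → 6%.
Line C: sauce → 04.03; in airtight containers → 04.03.01; with no added sugar → 04.03.01.02. Scheduled 8%. Fenwick agreement on 04.03.01: RVC < 35%. → 8%.
Line D: sugar confectionery → 04.01; chilled → 04.01.03; with added sugar → 04.01.03.02. Scheduled 30%. Pellucia agreement on 04.03.02.02: 04.01.03.02 not covered. → 30%.
Sum: 29% + 6% + 8% + 30% = 73%.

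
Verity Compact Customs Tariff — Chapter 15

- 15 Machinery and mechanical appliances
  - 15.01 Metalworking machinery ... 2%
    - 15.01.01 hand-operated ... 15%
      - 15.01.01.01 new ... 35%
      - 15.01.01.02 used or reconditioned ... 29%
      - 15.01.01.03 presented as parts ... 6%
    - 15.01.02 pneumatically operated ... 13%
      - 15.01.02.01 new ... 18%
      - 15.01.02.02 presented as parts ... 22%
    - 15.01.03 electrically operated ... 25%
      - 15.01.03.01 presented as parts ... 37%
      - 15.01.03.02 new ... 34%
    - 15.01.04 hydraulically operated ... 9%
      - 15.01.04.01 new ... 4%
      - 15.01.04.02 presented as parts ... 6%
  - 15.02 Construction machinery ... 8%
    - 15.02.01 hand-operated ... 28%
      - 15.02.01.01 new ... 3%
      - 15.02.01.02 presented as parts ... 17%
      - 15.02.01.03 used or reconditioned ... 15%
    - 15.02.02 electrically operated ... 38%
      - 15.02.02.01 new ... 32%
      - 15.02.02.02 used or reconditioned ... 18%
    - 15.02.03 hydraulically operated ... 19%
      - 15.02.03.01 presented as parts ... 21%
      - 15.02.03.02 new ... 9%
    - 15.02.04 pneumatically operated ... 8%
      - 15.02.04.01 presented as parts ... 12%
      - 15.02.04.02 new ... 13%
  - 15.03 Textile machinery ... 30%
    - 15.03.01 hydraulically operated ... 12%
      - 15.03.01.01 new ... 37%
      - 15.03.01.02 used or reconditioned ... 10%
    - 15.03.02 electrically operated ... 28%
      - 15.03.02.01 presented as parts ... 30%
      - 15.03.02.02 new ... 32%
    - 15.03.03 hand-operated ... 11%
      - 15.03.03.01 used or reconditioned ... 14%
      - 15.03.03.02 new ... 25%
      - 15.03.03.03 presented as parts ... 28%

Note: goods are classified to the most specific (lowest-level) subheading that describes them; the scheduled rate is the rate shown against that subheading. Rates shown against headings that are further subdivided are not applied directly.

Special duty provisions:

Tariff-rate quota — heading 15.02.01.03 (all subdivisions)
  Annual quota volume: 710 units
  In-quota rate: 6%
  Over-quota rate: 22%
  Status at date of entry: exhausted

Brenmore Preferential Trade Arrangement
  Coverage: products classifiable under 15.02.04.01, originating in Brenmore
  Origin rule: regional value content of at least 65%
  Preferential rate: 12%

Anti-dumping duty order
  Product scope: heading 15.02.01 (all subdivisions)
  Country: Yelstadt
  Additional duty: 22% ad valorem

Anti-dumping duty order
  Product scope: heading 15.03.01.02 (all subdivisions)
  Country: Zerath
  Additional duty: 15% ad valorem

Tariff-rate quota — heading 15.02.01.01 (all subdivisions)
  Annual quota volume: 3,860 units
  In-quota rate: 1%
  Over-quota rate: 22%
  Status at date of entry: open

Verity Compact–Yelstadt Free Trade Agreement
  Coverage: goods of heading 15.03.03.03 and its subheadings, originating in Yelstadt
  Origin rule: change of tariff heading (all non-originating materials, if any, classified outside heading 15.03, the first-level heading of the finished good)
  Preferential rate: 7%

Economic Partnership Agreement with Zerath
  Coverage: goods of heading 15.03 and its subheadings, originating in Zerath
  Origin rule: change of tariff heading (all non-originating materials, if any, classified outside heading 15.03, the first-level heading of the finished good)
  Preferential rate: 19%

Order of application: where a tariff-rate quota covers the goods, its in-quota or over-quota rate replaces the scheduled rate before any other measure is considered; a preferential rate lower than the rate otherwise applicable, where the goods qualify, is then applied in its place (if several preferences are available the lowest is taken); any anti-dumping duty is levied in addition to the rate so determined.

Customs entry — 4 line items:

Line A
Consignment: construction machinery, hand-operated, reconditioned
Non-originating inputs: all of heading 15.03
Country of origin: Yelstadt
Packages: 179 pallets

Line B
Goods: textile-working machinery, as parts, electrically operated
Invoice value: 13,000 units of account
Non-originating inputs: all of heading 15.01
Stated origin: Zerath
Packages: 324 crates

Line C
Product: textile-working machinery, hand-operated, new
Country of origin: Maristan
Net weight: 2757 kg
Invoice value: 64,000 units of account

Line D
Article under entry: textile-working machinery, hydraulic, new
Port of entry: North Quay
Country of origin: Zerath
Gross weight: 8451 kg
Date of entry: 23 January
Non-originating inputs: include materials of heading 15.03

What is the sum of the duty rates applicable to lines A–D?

125%

Line A: construction → 15.02; hand-operated → 15.02.01; reconditioned → 15.02.01.03. Scheduled 15%. quota on 15.02.01.03 exhausted → over-quota 22%; Yelstadt agreement on 15.03.03.03: 15.02.01.03 not covered; anti-dumping (Yelstadt, 15.02.01): +22%; total 22% + 22% = 44%. → 44%.
Line B: textile-working → 15.03; electrically operated → 15.03.02; as parts → 15.03.02.01. Scheduled 30%. Zerath agreement on 15.03: CTH met → 19% available; preferential 19%. → 19%.
Line C: textile-working → 15.03; hand-operated → 15.03.03; new → 15.03.03.02. Scheduled 25%. No special measure applies. → 25%.
Line D: textile-working → 15.03; hydraulic → 15.03.01; new → 15.03.01.01. Scheduled 37%. Zerath agreement on 15.03: CTH not met. → 37%.
Sum: 44% + 19% + 25% + 37% = 125%.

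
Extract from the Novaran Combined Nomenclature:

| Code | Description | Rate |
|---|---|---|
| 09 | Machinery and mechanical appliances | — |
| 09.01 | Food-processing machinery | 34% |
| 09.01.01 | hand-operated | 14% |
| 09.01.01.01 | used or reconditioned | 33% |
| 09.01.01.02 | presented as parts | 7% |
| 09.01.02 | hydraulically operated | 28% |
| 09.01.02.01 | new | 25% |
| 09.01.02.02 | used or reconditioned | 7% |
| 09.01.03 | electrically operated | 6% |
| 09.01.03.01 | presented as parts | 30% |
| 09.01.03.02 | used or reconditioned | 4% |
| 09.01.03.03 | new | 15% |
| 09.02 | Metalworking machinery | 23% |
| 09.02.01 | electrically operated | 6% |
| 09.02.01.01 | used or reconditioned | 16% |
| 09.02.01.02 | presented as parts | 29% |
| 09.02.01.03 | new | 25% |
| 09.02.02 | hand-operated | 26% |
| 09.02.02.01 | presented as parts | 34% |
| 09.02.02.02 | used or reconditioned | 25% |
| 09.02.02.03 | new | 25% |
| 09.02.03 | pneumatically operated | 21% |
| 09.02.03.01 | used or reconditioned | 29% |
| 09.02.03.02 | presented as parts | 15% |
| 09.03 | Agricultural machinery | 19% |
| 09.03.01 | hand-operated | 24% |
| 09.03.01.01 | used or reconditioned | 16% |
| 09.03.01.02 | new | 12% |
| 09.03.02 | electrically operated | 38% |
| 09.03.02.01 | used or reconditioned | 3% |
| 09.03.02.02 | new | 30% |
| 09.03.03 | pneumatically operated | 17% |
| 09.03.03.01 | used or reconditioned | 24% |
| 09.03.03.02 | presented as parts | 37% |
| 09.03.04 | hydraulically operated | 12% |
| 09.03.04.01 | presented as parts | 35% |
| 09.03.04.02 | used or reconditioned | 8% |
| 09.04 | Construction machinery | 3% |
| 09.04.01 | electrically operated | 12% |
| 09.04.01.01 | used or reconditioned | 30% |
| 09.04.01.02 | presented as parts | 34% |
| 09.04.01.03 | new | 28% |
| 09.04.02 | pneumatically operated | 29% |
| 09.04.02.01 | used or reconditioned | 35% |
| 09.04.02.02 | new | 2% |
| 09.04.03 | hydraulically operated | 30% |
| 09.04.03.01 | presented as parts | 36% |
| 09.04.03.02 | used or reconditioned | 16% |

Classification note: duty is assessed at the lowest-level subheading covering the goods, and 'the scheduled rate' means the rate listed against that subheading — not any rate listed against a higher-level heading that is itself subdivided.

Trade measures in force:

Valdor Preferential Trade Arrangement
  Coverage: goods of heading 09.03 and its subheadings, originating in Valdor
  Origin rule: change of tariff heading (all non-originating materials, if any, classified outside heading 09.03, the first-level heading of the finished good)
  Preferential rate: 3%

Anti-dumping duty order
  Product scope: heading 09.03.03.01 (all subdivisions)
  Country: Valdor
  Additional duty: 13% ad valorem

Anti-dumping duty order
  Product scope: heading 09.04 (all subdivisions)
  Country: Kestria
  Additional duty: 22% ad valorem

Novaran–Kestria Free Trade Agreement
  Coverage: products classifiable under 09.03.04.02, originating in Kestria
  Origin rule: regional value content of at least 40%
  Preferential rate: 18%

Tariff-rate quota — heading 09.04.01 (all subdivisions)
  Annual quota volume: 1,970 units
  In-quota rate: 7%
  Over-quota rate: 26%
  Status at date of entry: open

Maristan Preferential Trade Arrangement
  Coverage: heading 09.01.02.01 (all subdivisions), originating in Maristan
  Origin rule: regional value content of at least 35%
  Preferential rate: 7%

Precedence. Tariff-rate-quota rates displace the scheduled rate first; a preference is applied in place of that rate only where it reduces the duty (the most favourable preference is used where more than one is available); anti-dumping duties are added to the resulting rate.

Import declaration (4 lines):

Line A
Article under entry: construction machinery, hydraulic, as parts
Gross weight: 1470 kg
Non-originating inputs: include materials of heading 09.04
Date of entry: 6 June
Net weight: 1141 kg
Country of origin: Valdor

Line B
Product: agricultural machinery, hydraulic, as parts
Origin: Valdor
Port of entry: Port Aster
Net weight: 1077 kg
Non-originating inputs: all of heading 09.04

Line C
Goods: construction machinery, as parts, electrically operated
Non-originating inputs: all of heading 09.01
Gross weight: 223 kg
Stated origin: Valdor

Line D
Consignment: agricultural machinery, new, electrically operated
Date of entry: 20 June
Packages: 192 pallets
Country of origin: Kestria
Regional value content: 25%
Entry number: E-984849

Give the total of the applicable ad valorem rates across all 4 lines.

Line A: construction → 09.04; hydraulic → 09.04.03; as parts → 09.04.03.01. Scheduled 36%. Valdor agreement on 09.03: 09.04.03.01 not covered. → 36%.
Line B: agricultural → 09.03; hydraulic → 09.03.04; as parts → 09.03.04.01. Scheduled 35%. Valdor agreement on 09.03: CTH met → 3% available; preferential 3%. → 3%.
Line C: construction → 09.04; electrically operated → 09.04.01; as parts → 09.04.01.02. Scheduled 34%. quota on 09.04.01 open → in-quota 7%; Valdor agreement on 09.03: 09.04.01.02 not covered. → 7%.
Line D: agricultural → 09.03; electrically operated → 09.03.02; new → 09.03.02.02. Scheduled 30%. Kestria agreement on 09.03.04.02: 09.03.02.02 not covered. → 30%.
Sum: 36% + 3% + 7% + 30% = 76%.

76%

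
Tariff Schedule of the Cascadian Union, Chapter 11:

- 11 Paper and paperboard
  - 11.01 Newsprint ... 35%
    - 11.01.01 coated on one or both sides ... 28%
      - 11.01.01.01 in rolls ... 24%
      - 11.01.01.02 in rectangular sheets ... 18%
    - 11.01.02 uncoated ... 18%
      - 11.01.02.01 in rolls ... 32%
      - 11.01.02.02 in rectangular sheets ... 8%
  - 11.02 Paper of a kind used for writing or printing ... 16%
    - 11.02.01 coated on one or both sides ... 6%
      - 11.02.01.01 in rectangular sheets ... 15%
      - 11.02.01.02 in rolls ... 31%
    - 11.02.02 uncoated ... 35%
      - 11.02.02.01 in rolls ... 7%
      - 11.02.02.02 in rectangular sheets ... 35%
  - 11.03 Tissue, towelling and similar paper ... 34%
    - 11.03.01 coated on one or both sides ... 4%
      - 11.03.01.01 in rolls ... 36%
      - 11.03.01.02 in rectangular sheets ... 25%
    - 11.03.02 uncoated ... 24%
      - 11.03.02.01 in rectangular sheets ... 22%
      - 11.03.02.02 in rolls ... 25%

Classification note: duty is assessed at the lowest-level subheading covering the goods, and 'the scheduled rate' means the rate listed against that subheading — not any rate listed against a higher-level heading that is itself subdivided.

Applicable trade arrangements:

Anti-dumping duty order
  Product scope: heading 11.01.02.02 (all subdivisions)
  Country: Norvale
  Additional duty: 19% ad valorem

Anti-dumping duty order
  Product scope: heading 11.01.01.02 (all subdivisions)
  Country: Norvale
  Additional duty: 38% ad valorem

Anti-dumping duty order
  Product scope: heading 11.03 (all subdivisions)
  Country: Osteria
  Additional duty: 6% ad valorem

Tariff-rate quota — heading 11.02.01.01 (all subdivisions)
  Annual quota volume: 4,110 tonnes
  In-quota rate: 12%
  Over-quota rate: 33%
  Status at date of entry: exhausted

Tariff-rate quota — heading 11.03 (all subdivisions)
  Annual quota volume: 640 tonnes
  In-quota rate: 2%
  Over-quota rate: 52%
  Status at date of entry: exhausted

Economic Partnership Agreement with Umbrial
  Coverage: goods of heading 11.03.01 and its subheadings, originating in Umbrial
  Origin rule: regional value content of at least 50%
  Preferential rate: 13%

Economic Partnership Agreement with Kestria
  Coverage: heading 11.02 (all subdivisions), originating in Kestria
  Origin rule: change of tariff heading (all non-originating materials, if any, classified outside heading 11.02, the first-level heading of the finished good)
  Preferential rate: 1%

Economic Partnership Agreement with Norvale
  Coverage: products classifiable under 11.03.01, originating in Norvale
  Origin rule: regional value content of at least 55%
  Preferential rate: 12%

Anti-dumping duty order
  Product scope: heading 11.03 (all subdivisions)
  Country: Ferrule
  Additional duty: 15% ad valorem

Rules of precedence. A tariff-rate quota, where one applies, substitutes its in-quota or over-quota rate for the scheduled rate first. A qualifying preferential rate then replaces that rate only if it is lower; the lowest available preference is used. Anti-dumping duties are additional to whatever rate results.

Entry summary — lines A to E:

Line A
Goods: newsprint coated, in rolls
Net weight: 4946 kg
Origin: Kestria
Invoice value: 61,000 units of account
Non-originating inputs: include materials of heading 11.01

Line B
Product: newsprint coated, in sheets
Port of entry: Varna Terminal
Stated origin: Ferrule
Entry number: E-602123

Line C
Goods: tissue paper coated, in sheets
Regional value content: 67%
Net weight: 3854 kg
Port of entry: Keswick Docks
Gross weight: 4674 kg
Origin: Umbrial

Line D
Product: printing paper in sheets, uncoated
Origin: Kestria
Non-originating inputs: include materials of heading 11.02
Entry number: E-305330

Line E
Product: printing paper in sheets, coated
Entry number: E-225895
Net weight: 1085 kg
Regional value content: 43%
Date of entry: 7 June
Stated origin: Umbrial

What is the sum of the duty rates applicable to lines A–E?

Line A: newsprint → 11.01; coated → 11.01.01; in rolls → 11.01.01.01. Scheduled 24%. Kestria agreement on 11.02: 11.01.01.01 not covered. → 24%.
Line B: newsprint → 11.01; coated → 11.01.01; in sheets → 11.01.01.02. Scheduled 18%. No special measure applies. → 18%.
Line C: tissue paper → 11.03; coated → 11.03.01; in sheets → 11.03.01.02. Scheduled 25%. quota on 11.03 exhausted → over-quota 52%; Umbrial agreement on 11.03.01: RVC ≥ 50% → 13% available; preferential 13%. → 13%.
Line D: printing paper → 11.02; uncoated → 11.02.02; in sheets → 11.02.02.02. Scheduled 35%. Kestria agreement on 11.02: CTH not met. → 35%.
Line E: printing paper → 11.02; coated → 11.02.01; in sheets → 11.02.01.01. Scheduled 15%. quota on 11.02.01.01 exhausted → over-quota 33%; Umbrial agreement on 11.03.01: 11.02.01.01 not covered. → 33%.
Sum: 24% + 18% + 13% + 35% + 33% = 123%.

123%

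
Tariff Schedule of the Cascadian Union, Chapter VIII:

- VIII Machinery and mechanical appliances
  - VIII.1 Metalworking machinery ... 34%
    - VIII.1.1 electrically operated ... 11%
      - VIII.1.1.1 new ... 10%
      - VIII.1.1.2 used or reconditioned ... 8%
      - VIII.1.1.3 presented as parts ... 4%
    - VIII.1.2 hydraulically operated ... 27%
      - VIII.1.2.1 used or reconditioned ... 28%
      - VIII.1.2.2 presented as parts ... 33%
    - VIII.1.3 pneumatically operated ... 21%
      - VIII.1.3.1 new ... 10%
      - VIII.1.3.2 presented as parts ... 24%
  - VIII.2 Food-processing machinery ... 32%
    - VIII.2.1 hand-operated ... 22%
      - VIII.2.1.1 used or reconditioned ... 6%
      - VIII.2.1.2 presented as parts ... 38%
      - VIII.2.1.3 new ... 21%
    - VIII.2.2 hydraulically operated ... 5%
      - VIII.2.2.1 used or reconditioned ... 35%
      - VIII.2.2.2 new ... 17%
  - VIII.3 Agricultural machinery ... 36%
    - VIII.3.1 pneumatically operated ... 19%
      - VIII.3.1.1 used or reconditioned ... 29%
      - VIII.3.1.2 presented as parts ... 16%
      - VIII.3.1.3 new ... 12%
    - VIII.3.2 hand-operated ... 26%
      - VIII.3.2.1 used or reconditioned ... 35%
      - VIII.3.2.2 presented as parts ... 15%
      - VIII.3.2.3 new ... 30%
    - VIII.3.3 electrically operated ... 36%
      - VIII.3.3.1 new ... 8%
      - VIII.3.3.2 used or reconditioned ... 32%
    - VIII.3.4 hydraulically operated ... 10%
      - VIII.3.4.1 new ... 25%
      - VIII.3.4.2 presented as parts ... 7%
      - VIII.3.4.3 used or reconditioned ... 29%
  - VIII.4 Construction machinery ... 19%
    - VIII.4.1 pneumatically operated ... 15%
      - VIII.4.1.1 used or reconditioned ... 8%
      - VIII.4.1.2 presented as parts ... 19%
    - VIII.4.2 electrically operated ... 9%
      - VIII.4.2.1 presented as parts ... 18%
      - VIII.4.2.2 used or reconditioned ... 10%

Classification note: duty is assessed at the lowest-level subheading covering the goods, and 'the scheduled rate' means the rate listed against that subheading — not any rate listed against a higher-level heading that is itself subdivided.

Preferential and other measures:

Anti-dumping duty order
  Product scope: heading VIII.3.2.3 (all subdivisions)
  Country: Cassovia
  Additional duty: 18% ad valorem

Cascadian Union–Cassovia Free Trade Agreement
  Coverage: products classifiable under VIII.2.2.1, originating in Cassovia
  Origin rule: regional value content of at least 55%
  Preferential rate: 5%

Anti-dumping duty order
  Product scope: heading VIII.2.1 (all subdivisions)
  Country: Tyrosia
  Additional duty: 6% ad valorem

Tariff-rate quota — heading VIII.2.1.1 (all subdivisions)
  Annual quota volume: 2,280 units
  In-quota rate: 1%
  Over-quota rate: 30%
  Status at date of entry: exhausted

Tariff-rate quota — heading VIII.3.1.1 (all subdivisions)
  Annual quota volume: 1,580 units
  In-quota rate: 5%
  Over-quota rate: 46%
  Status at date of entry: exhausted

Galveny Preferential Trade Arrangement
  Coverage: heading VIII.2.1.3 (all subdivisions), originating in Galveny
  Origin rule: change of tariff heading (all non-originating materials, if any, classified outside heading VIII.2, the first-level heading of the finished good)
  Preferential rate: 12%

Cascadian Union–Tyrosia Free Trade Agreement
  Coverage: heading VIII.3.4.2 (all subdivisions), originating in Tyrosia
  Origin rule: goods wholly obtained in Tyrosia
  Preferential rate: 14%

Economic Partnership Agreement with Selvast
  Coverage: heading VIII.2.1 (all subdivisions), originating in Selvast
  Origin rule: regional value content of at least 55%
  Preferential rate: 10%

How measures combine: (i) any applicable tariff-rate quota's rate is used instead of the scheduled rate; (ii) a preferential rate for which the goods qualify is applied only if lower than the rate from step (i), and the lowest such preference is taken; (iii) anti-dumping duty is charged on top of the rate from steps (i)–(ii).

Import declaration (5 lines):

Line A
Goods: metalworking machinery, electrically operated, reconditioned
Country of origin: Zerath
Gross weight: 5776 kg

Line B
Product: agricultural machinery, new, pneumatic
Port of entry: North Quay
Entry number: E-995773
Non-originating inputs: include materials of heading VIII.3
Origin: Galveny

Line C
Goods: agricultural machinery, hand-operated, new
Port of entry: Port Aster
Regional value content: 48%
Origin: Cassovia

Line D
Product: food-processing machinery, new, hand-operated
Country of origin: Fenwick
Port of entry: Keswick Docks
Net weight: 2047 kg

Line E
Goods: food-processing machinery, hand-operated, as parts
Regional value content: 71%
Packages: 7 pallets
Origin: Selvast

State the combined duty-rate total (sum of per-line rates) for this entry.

99%

Line A: metalworking → VIII.1; electrically operated → VIII.1.1; reconditioned → VIII.1.1.2. Scheduled 8%. No special measure applies. → 8%.
Line B: agricultural → VIII.3; pneumatic → VIII.3.1; new → VIII.3.1.3. Scheduled 12%. Galveny agreement on VIII.2.1.3: VIII.3.1.3 not covered. → 12%.
Line C: agricultural → VIII.3; hand-operated → VIII.3.2; new → VIII.3.2.3. Scheduled 30%. Cassovia agreement on VIII.2.2.1: VIII.3.2.3 not covered; anti-dumping (Cassovia, VIII.3.2.3): +18%; total 30% + 18% = 48%. → 48%.
Line D: food-processing → VIII.2; hand-operated → VIII.2.1; new → VIII.2.1.3. Scheduled 21%. No special measure applies. → 21%.
Line E: food-processing → VIII.2; hand-operated → VIII.2.1; as parts → VIII.2.1.2. Scheduled 38%. Selvast agreement on VIII.2.1: RVC ≥ 55% → 10% available; preferential 10%. → 10%.
Sum: 8% + 12% + 48% + 21% + 10% = 99%.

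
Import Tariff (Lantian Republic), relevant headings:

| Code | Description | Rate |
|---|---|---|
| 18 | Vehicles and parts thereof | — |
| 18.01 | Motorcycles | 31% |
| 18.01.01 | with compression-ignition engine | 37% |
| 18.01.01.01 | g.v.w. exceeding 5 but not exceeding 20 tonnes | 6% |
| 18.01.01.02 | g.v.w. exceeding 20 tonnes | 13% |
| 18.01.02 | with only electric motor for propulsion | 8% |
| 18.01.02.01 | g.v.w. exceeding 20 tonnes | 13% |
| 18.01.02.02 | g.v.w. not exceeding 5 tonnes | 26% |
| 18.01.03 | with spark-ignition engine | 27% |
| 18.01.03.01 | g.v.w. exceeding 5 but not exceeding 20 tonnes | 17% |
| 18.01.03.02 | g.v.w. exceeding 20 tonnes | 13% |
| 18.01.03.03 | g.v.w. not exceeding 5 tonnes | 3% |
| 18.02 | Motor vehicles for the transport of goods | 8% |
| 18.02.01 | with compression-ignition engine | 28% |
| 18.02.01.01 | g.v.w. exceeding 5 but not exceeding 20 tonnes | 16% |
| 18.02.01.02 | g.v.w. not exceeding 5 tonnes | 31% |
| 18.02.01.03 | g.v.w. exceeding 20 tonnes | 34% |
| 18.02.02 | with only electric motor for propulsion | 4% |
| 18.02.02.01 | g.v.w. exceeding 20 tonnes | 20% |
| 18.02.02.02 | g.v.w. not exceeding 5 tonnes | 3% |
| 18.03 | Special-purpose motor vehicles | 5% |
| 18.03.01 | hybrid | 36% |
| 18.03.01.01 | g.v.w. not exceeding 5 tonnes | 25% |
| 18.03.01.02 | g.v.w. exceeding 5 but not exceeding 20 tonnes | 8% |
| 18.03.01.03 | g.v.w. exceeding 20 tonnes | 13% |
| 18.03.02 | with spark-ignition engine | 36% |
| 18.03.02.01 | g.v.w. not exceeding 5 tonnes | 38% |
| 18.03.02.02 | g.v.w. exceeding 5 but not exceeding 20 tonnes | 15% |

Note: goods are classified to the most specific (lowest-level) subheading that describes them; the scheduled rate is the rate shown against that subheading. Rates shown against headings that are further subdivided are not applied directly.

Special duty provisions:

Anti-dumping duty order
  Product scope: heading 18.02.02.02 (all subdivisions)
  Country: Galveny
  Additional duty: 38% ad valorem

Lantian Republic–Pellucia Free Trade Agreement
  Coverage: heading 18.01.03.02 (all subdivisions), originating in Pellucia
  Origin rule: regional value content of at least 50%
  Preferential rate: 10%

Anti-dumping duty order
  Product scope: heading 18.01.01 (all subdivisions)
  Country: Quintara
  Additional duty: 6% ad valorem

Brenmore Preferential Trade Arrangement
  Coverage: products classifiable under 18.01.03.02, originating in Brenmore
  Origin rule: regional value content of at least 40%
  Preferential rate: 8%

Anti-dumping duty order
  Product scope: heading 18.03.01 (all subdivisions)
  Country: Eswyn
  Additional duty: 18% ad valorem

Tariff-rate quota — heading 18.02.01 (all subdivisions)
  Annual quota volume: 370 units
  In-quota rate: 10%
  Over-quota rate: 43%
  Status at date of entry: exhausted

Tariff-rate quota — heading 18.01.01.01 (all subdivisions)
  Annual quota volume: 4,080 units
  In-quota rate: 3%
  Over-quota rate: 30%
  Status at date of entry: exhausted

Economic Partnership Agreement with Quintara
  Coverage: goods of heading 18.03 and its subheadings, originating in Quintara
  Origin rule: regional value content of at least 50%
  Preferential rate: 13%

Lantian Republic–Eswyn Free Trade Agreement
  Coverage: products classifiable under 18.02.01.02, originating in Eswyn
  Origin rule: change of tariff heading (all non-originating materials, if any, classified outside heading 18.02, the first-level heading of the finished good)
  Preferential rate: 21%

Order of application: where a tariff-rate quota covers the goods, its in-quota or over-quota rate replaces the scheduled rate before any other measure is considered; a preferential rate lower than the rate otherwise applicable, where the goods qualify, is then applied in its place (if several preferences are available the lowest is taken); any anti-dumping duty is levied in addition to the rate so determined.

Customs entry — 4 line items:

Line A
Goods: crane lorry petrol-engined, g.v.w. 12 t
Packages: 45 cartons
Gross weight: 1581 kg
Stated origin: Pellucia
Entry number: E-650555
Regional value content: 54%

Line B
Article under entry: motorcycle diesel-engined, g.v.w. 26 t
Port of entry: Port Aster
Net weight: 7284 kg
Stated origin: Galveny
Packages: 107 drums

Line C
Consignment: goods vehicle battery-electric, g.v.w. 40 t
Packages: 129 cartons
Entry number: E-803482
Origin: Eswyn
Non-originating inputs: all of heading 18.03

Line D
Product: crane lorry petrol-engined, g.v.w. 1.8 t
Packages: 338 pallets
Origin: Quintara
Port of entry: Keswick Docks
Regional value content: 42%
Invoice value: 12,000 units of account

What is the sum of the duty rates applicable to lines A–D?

Line A: crane lorry → 18.03; petrol-engined → 18.03.02; g.v.w. 12 t → 18.03.02.02. Scheduled 15%. Pellucia agreement on 18.01.03.02: 18.03.02.02 not covered. → 15%.
Line B: motorcycle → 18.01; diesel-engined → 18.01.01; g.v.w. 26 t → 18.01.01.02. Scheduled 13%. No special measure applies. → 13%.
Line C: goods vehicle → 18.02; battery-electric → 18.02.02; g.v.w. 40 t → 18.02.02.01. Scheduled 20%. Eswyn agreement on 18.02.01.02: 18.02.02.01 not covered. → 20%.
Line D: crane lorry → 18.03; petrol-engined → 18.03.02; g.v.w. 1.8 t → 18.03.02.01. Scheduled 38%. Quintara agreement on 18.03: RVC < 50%. → 38%.
Sum: 15% + 13% + 20% + 38% = 86%.

86%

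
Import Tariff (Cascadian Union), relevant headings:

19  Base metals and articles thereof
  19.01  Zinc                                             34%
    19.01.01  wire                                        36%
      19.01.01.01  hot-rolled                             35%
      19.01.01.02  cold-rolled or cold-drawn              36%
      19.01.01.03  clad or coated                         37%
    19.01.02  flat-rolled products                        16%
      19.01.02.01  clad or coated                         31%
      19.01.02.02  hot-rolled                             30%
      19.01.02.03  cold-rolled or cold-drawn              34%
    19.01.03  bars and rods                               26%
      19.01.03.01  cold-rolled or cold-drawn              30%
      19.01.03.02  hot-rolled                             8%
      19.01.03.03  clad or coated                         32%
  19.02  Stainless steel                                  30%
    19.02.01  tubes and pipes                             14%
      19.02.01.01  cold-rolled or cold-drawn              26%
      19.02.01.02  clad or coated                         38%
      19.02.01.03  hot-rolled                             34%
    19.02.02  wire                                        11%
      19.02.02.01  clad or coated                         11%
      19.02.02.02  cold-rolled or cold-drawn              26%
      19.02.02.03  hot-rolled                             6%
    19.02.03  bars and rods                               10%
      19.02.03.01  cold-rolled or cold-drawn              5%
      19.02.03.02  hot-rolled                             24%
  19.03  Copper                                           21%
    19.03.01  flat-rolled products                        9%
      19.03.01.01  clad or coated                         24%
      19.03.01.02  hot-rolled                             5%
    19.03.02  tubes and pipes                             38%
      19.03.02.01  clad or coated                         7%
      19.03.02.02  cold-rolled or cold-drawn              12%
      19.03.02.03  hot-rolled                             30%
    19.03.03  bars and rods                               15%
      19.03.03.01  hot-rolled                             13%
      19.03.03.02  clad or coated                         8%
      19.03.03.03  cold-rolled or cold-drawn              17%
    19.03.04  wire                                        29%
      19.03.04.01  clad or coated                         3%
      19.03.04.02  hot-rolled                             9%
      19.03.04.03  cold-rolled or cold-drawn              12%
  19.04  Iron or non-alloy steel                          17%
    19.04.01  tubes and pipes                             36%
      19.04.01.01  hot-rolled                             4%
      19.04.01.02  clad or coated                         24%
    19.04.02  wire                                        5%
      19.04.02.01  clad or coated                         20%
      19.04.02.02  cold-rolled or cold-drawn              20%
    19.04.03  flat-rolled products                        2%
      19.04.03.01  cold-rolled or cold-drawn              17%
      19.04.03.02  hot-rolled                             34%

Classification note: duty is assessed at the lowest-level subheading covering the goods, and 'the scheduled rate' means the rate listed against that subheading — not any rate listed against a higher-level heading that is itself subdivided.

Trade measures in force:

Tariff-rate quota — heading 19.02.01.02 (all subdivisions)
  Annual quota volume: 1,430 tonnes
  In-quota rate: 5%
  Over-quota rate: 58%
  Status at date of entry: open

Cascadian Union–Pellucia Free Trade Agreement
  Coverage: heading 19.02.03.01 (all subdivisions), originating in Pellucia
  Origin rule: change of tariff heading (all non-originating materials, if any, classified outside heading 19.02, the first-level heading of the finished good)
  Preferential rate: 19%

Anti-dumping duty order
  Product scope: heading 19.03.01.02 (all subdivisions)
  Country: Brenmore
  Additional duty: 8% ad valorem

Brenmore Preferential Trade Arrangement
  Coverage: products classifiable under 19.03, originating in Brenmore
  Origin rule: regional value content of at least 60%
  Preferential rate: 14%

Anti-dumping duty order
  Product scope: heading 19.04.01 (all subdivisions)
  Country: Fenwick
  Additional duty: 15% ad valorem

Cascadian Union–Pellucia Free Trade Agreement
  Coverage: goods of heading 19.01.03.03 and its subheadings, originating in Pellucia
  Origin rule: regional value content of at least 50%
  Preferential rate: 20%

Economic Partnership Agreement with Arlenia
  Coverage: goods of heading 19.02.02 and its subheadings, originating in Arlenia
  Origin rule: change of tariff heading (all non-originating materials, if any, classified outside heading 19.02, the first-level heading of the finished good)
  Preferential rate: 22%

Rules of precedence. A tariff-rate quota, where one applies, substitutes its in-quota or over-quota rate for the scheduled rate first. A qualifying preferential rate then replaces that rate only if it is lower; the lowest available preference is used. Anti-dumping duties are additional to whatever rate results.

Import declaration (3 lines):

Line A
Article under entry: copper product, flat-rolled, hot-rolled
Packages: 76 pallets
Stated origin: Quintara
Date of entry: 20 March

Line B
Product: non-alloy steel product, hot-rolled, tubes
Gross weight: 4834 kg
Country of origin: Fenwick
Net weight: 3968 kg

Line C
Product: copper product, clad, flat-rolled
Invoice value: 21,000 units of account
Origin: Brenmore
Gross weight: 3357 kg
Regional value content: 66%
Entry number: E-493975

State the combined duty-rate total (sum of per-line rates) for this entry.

38%

Line A: copper → 19.03; flat-rolled → 19.03.01; hot-rolled → 19.03.01.02. Scheduled 5%. No special measure applies. → 5%.
Line B: non-alloy steel → 19.04; tubes → 19.04.01; hot-rolled → 19.04.01.01. Scheduled 4%. anti-dumping (Fenwick, 19.04.01): +15%; total 4% + 15% = 19%. → 19%.
Line C: copper → 19.03; flat-rolled → 19.03.01; clad → 19.03.01.01. Scheduled 24%. Brenmore agreement on 19.03: RVC ≥ 60% → 14% available; preferential 14%. → 14%.
Sum: 5% + 19% + 14% = 38%.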